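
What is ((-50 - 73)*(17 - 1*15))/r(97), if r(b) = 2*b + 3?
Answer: -246/197 ≈ -1.2487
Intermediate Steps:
r(b) = 3 + 2*b
((-50 - 73)*(17 - 1*15))/r(97) = ((-50 - 73)*(17 - 1*15))/(3 + 2*97) = (-123*(17 - 15))/(3 + 194) = -123*2/197 = -246*1/197 = -246/197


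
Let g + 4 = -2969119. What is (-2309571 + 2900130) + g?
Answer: -2378564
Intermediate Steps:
g = -2969123 (g = -4 - 2969119 = -2969123)
(-2309571 + 2900130) + g = (-2309571 + 2900130) - 2969123 = 590559 - 2969123 = -2378564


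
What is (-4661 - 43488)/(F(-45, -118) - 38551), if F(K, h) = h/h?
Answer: 48149/38550 ≈ 1.2490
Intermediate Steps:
F(K, h) = 1
(-4661 - 43488)/(F(-45, -118) - 38551) = (-4661 - 43488)/(1 - 38551) = -48149/(-38550) = -48149*(-1/38550) = 48149/38550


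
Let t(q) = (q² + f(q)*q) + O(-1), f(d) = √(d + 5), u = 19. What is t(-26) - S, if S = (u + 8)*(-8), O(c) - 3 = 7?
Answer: 902 - 26*I*√21 ≈ 902.0 - 119.15*I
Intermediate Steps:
O(c) = 10 (O(c) = 3 + 7 = 10)
f(d) = √(5 + d)
t(q) = 10 + q² + q*√(5 + q) (t(q) = (q² + √(5 + q)*q) + 10 = (q² + q*√(5 + q)) + 10 = 10 + q² + q*√(5 + q))
S = -216 (S = (19 + 8)*(-8) = 27*(-8) = -216)
t(-26) - S = (10 + (-26)² - 26*√(5 - 26)) - 1*(-216) = (10 + 676 - 26*I*√21) + 216 = (686 - 26*I*√21) + 216 = 902 - 26*I*√21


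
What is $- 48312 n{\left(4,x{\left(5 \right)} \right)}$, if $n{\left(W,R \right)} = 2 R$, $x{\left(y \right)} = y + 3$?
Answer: $-772992$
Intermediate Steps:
$x{\left(y \right)} = 3 + y$
$- 48312 n{\left(4,x{\left(5 \right)} \right)} = - 48312 \cdot 2 \left(3 + 5\right) = - 48312 \cdot 2 \cdot 8 = \left(-48312\right) 16 = -772992$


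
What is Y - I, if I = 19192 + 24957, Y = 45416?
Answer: 1267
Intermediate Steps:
I = 44149
Y - I = 45416 - 1*44149 = 45416 - 44149 = 1267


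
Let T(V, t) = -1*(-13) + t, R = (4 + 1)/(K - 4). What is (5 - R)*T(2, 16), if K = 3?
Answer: 290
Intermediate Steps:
R = -5 (R = (4 + 1)/(3 - 4) = 5/(-1) = 5*(-1) = -5)
T(V, t) = 13 + t
(5 - R)*T(2, 16) = (5 - 1*(-5))*(13 + 16) = (5 + 5)*29 = 10*29 = 290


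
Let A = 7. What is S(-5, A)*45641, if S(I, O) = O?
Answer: 319487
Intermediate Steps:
S(-5, A)*45641 = 7*45641 = 319487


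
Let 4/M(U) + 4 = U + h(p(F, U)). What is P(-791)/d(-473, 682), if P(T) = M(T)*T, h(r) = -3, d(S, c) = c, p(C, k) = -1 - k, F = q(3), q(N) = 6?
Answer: 113/19437 ≈ 0.0058137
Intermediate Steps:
F = 6
M(U) = 4/(-7 + U) (M(U) = 4/(-4 + (U - 3)) = 4/(-4 + (-3 + U)) = 4/(-7 + U))
P(T) = 4*T/(-7 + T) (P(T) = (4/(-7 + T))*T = 4*T/(-7 + T))
P(-791)/d(-473, 682) = (4*(-791)/(-7 - 791))/682 = (4*(-791)/(-798))*(1/682) = (4*(-791)*(-1/798))*(1/682) = (226/57)*(1/682) = 113/19437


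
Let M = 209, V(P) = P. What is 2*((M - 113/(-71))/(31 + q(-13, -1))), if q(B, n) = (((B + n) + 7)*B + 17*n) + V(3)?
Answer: 2492/639 ≈ 3.8998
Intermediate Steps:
q(B, n) = 3 + 17*n + B*(7 + B + n) (q(B, n) = (((B + n) + 7)*B + 17*n) + 3 = ((7 + B + n)*B + 17*n) + 3 = (B*(7 + B + n) + 17*n) + 3 = (17*n + B*(7 + B + n)) + 3 = 3 + 17*n + B*(7 + B + n))
2*((M - 113/(-71))/(31 + q(-13, -1))) = 2*((209 - 113/(-71))/(31 + (3 + (-13)**2 + 7*(-13) + 17*(-1) - 13*(-1)))) = 2*((209 - 113*(-1/71))/(31 + (3 + 169 - 91 - 17 + 13))) = 2*((209 + 113/71)/(31 + 77)) = 2*((14952/71)/108) = 2*((14952/71)*(1/108)) = 2*(1246/639) = 2492/639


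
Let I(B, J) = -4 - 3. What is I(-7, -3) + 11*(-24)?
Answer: -271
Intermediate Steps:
I(B, J) = -7
I(-7, -3) + 11*(-24) = -7 + 11*(-24) = -7 - 264 = -271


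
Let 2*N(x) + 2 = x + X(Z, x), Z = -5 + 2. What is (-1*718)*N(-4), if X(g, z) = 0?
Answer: 2154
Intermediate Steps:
Z = -3
N(x) = -1 + x/2 (N(x) = -1 + (x + 0)/2 = -1 + x/2)
(-1*718)*N(-4) = (-1*718)*(-1 + (½)*(-4)) = -718*(-1 - 2) = -718*(-3) = 2154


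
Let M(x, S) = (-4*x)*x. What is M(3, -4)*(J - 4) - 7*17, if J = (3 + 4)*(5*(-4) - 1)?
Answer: 5317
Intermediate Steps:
M(x, S) = -4*x²
J = -147 (J = 7*(-20 - 1) = 7*(-21) = -147)
M(3, -4)*(J - 4) - 7*17 = (-4*3²)*(-147 - 4) - 7*17 = -4*9*(-151) - 119 = -36*(-151) - 119 = 5436 - 119 = 5317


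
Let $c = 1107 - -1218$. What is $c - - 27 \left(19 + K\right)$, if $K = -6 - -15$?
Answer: $3081$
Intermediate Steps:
$c = 2325$ ($c = 1107 + 1218 = 2325$)
$K = 9$ ($K = -6 + 15 = 9$)
$c - - 27 \left(19 + K\right) = 2325 - - 27 \left(19 + 9\right) = 2325 - \left(-27\right) 28 = 2325 - -756 = 2325 + 756 = 3081$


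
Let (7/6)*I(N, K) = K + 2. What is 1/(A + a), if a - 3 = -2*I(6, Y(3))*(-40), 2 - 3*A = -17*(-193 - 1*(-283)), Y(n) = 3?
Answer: 21/17987 ≈ 0.0011675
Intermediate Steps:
A = 1532/3 (A = ⅔ - (-17)*(-193 - 1*(-283))/3 = ⅔ - (-17)*(-193 + 283)/3 = ⅔ - (-17)*90/3 = ⅔ - ⅓*(-1530) = ⅔ + 510 = 1532/3 ≈ 510.67)
I(N, K) = 12/7 + 6*K/7 (I(N, K) = 6*(K + 2)/7 = 6*(2 + K)/7 = 12/7 + 6*K/7)
a = 2421/7 (a = 3 - 2*(12/7 + (6/7)*3)*(-40) = 3 - 2*(12/7 + 18/7)*(-40) = 3 - 2*30/7*(-40) = 3 - 60/7*(-40) = 3 + 2400/7 = 2421/7 ≈ 345.86)
1/(A + a) = 1/(1532/3 + 2421/7) = 1/(17987/21) = 21/17987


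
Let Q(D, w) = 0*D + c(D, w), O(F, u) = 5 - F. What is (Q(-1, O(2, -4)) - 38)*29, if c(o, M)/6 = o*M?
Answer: -1624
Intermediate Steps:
c(o, M) = 6*M*o (c(o, M) = 6*(o*M) = 6*(M*o) = 6*M*o)
Q(D, w) = 6*D*w (Q(D, w) = 0*D + 6*w*D = 0 + 6*D*w = 6*D*w)
(Q(-1, O(2, -4)) - 38)*29 = (6*(-1)*(5 - 1*2) - 38)*29 = (6*(-1)*(5 - 2) - 38)*29 = (6*(-1)*3 - 38)*29 = (-18 - 38)*29 = -56*29 = -1624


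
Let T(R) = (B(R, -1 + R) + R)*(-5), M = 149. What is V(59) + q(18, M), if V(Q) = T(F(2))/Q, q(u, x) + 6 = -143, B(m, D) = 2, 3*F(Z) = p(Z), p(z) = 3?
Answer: -8806/59 ≈ -149.25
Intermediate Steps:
F(Z) = 1 (F(Z) = (1/3)*3 = 1)
T(R) = -10 - 5*R (T(R) = (2 + R)*(-5) = -10 - 5*R)
q(u, x) = -149 (q(u, x) = -6 - 143 = -149)
V(Q) = -15/Q (V(Q) = (-10 - 5*1)/Q = (-10 - 5)/Q = -15/Q)
V(59) + q(18, M) = -15/59 - 149 = -8806/59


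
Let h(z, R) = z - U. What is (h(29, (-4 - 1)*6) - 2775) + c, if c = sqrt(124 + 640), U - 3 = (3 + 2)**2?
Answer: -2774 + 2*sqrt(191) ≈ -2746.4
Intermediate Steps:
U = 28 (U = 3 + (3 + 2)**2 = 3 + 5**2 = 3 + 25 = 28)
h(z, R) = -28 + z (h(z, R) = z - 1*28 = z - 28 = -28 + z)
c = 2*sqrt(191) (c = sqrt(764) = 2*sqrt(191) ≈ 27.641)
(h(29, (-4 - 1)*6) - 2775) + c = ((-28 + 29) - 2775) + 2*sqrt(191) = (1 - 2775) + 2*sqrt(191) = -2774 + 2*sqrt(191)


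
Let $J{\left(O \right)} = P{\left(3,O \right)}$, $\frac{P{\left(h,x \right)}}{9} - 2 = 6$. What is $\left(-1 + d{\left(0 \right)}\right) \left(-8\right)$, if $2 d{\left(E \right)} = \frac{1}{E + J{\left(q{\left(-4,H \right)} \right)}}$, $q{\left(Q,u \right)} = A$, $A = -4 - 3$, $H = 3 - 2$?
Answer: $\frac{143}{18} \approx 7.9444$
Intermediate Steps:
$H = 1$
$P{\left(h,x \right)} = 72$ ($P{\left(h,x \right)} = 18 + 9 \cdot 6 = 18 + 54 = 72$)
$A = -7$ ($A = -4 - 3 = -7$)
$q{\left(Q,u \right)} = -7$
$J{\left(O \right)} = 72$
$d{\left(E \right)} = \frac{1}{2 \left(72 + E\right)}$ ($d{\left(E \right)} = \frac{1}{2 \left(E + 72\right)} = \frac{1}{2 \left(72 + E\right)}$)
$\left(-1 + d{\left(0 \right)}\right) \left(-8\right) = \left(-1 + \frac{1}{2 \left(72 + 0\right)}\right) \left(-8\right) = \left(-1 + \frac{1}{2 \cdot 72}\right) \left(-8\right) = \left(-1 + \frac{1}{2} \cdot \frac{1}{72}\right) \left(-8\right) = \left(-1 + \frac{1}{144}\right) \left(-8\right) = \left(- \frac{143}{144}\right) \left(-8\right) = \frac{143}{18}$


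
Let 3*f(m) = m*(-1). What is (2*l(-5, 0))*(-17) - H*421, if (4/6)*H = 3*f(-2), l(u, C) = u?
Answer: -1093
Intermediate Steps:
f(m) = -m/3 (f(m) = (m*(-1))/3 = (-m)/3 = -m/3)
H = 3 (H = 3*(3*(-⅓*(-2)))/2 = 3*(3*(⅔))/2 = (3/2)*2 = 3)
(2*l(-5, 0))*(-17) - H*421 = (2*(-5))*(-17) - 3*421 = -10*(-17) - 1*1263 = 170 - 1263 = -1093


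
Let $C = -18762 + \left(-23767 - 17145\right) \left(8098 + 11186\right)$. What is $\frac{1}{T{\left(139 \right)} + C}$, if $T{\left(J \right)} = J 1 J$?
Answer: $- \frac{1}{788946449} \approx -1.2675 \cdot 10^{-9}$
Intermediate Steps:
$T{\left(J \right)} = J^{2}$ ($T{\left(J \right)} = J J = J^{2}$)
$C = -788965770$ ($C = -18762 - 788947008 = -788965770$)
$\frac{1}{T{\left(139 \right)} + C} = \frac{1}{139^{2} - 788965770} = \frac{1}{19321 - 788965770} = \frac{1}{-788946449} = - \frac{1}{788946449}$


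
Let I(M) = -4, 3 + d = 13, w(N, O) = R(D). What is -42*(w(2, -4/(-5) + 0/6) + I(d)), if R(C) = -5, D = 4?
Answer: 378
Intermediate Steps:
w(N, O) = -5
d = 10 (d = -3 + 13 = 10)
-42*(w(2, -4/(-5) + 0/6) + I(d)) = -42*(-5 - 4) = -42*(-9) = 378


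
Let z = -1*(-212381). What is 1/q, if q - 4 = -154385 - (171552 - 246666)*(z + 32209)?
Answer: 1/18371978879 ≈ 5.4431e-11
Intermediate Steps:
z = 212381
q = 18371978879 (q = 4 + (-154385 - (171552 - 246666)*(212381 + 32209)) = 4 + (-154385 - (-75114)*244590) = 4 + (-154385 - 1*(-18372133260)) = 4 + (-154385 + 18372133260) = 4 + 18371978875 = 18371978879)
1/q = 1/18371978879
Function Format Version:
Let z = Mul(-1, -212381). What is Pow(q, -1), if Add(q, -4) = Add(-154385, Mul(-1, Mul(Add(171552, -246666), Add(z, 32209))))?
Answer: Rational(1, 18371978879) ≈ 5.4431e-11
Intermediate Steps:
z = 212381
q = 18371978879 (q = Add(4, Add(-154385, Mul(-1, Mul(Add(171552, -246666), Add(212381, 32209))))) = Add(4, Add(-154385, Mul(-1, Mul(-75114, 244590)))) = Add(4, Add(-154385, Mul(-1, -18372133260))) = Add(4, Add(-154385, 18372133260)) = Add(4, 18371978875) = 18371978879)
Pow(q, -1) = Pow(18371978879, -1) = Rational(1, 18371978879)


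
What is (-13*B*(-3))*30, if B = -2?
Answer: -2340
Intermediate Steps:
(-13*B*(-3))*30 = (-13*(-2)*(-3))*30 = (26*(-3))*30 = -78*30 = -2340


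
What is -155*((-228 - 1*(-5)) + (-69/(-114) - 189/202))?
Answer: 66428505/1919 ≈ 34616.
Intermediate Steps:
-155*((-228 - 1*(-5)) + (-69/(-114) - 189/202)) = -155*((-228 + 5) + (-69*(-1/114) - 189*1/202)) = -155*(-223 + (23/38 - 189/202)) = -155*(-223 - 634/1919) = -155*(-428571)/1919 = -1*(-66428505/1919) = 66428505/1919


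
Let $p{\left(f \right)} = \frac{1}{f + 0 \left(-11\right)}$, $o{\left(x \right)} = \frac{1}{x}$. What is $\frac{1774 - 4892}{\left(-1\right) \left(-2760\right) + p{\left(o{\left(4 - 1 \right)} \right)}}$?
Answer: $- \frac{3118}{2763} \approx -1.1285$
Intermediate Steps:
$p{\left(f \right)} = \frac{1}{f}$ ($p{\left(f \right)} = \frac{1}{f + 0} = \frac{1}{f}$)
$\frac{1774 - 4892}{\left(-1\right) \left(-2760\right) + p{\left(o{\left(4 - 1 \right)} \right)}} = \frac{1774 - 4892}{\left(-1\right) \left(-2760\right) + \frac{1}{\frac{1}{4 - 1}}} = - \frac{3118}{2760 + \frac{1}{\frac{1}{4 - 1}}} = - \frac{3118}{2760 + \frac{1}{\frac{1}{3}}} = - \frac{3118}{2760 + 3} = - \frac{3118}{2763}$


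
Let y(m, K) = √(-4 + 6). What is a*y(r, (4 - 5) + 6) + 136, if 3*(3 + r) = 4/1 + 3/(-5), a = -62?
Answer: 136 - 62*√2 ≈ 48.319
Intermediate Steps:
r = -28/15 (r = -3 + (4/1 + 3/(-5))/3 = -3 + (4*1 + 3*(-⅕))/3 = -3 + (4 - ⅗)/3 = -3 + (⅓)*(17/5) = -3 + 17/15 = -28/15 ≈ -1.8667)
y(m, K) = √2
a*y(r, (4 - 5) + 6) + 136 = -62*√2 + 136 = 136 - 62*√2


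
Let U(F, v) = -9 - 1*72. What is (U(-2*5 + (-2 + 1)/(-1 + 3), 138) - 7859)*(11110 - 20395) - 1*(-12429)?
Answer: 73735329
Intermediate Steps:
U(F, v) = -81 (U(F, v) = -9 - 72 = -81)
(U(-2*5 + (-2 + 1)/(-1 + 3), 138) - 7859)*(11110 - 20395) - 1*(-12429) = (-81 - 7859)*(11110 - 20395) - 1*(-12429) = -7940*(-9285) + 12429 = 73722900 + 12429 = 73735329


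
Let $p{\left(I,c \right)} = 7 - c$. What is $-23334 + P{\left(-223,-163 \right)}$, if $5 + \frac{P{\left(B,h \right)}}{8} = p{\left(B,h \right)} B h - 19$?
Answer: $49411114$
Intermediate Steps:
$P{\left(B,h \right)} = -192 + 8 B h \left(7 - h\right)$ ($P{\left(B,h \right)} = -40 + 8 \left(\left(7 - h\right) B h - 19\right) = -40 + 8 \left(B \left(7 - h\right) h - 19\right) = -40 + 8 \left(B h \left(7 - h\right) - 19\right) = -40 + 8 \left(-19 + B h \left(7 - h\right)\right) = -40 + \left(-152 + 8 B h \left(7 - h\right)\right) = -192 + 8 B h \left(7 - h\right)$)
$-23334 + P{\left(-223,-163 \right)} = -23334 - \left(192 - - 290792 \left(-7 - 163\right)\right) = -23334 - \left(192 - \left(-290792\right) \left(-170\right)\right) = -23334 + \left(-192 + 49434640\right) = -23334 + 49434448 = 49411114$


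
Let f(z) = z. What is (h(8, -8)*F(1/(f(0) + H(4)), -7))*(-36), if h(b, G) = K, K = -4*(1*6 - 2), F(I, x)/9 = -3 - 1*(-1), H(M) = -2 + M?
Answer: -10368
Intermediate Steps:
F(I, x) = -18 (F(I, x) = 9*(-3 - 1*(-1)) = 9*(-3 + 1) = 9*(-2) = -18)
K = -16 (K = -4*(6 - 2) = -4*4 = -16)
h(b, G) = -16
(h(8, -8)*F(1/(f(0) + H(4)), -7))*(-36) = -16*(-18)*(-36) = 288*(-36) = -10368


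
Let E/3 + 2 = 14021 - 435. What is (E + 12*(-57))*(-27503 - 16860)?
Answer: -1777536684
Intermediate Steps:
E = 40752 (E = -6 + 3*(14021 - 435) = -6 + 3*13586 = -6 + 40758 = 40752)
(E + 12*(-57))*(-27503 - 16860) = (40752 + 12*(-57))*(-27503 - 16860) = (40752 - 684)*(-44363) = 40068*(-44363) = -1777536684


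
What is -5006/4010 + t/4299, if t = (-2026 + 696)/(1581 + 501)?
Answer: -11202906602/8972894295 ≈ -1.2485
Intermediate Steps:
t = -665/1041 (t = -1330/2082 = -1330*1/2082 = -665/1041 ≈ -0.63881)
-5006/4010 + t/4299 = -5006/4010 - 665/1041/4299 = -5006*1/4010 - 665/1041*1/4299 = -2503/2005 - 665/4475259 = -11202906602/8972894295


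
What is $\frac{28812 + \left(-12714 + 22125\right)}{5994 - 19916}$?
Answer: $- \frac{38223}{13922} \approx -2.7455$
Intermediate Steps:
$\frac{28812 + \left(-12714 + 22125\right)}{5994 - 19916} = \frac{28812 + 9411}{-13922} = 38223 \left(- \frac{1}{13922}\right) = - \frac{38223}{13922}$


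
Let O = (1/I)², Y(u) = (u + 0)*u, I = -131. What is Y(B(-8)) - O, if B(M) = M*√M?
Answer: -8786433/17161 ≈ -512.00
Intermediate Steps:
B(M) = M^(3/2)
Y(u) = u² (Y(u) = u*u = u²)
O = 1/17161 (O = (1/(-131))² = (-1/131)² = 1/17161 ≈ 5.8272e-5)
Y(B(-8)) - O = ((-8)^(3/2))² - 1*1/17161 = (-16*I*√2)² - 1/17161 = -512 - 1/17161 = -8786433/17161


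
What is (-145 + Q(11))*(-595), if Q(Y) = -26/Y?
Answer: 964495/11 ≈ 87681.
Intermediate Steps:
(-145 + Q(11))*(-595) = (-145 - 26/11)*(-595) = -1621/11*(-595) = 964495/11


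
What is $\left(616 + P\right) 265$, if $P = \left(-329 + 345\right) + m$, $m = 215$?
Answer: $224455$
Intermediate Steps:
$P = 231$ ($P = \left(-329 + 345\right) + 215 = 16 + 215 = 231$)
$\left(616 + P\right) 265 = \left(616 + 231\right) 265 = 847 \cdot 265 = 224455$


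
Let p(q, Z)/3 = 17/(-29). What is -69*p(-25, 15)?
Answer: 3519/29 ≈ 121.34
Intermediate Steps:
p(q, Z) = -51/29 (p(q, Z) = 3*(17/(-29)) = 3*(17*(-1/29)) = 3*(-17/29) = -51/29)
-69*p(-25, 15) = -69*(-51/29) = 3519/29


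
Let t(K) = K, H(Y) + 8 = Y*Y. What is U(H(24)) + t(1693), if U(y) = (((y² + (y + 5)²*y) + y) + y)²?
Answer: 34899706729297117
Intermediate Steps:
H(Y) = -8 + Y² (H(Y) = -8 + Y*Y = -8 + Y²)
U(y) = (y² + 2*y + y*(5 + y)²)² (U(y) = (((y² + (5 + y)²*y) + y) + y)² = (((y² + y*(5 + y)²) + y) + y)² = ((y + y² + y*(5 + y)²) + y)² = (y² + 2*y + y*(5 + y)²)²)
U(H(24)) + t(1693) = (-8 + 24²)²*(2 + (-8 + 24²) + (5 + (-8 + 24²))²)² + 1693 = (-8 + 576)²*(2 + (-8 + 576) + (5 + (-8 + 576))²)² + 1693 = 568²*(2 + 568 + (5 + 568)²)² + 1693 = 322624*(2 + 568 + 573²)² + 1693 = 322624*(2 + 568 + 328329)² + 1693 = 322624*328899² + 1693 = 322624*108174552201 + 1693 = 34899706729295424 + 1693 = 34899706729297117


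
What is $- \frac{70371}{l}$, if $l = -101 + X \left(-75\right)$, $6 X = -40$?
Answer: $- \frac{3351}{19} \approx -176.37$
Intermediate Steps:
$X = - \frac{20}{3}$ ($X = \frac{1}{6} \left(-40\right) = - \frac{20}{3} \approx -6.6667$)
$l = 399$ ($l = -101 - -500 = -101 + 500 = 399$)
$- \frac{70371}{l} = - \frac{70371}{399} = \left(-70371\right) \frac{1}{399} = - \frac{3351}{19}$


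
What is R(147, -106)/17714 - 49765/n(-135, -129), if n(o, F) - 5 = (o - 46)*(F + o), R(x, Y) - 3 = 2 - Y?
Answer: -876232631/846534346 ≈ -1.0351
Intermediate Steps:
R(x, Y) = 5 - Y (R(x, Y) = 3 + (2 - Y) = 5 - Y)
n(o, F) = 5 + (-46 + o)*(F + o) (n(o, F) = 5 + (o - 46)*(F + o) = 5 + (-46 + o)*(F + o))
R(147, -106)/17714 - 49765/n(-135, -129) = (5 - 1*(-106))/17714 - 49765/(5 + (-135)² - 46*(-129) - 46*(-135) - 129*(-135)) = (5 + 106)*(1/17714) - 49765/(5 + 18225 + 5934 + 6210 + 17415) = 111*(1/17714) - 49765/47789 = 111/17714 - 49765*1/47789 = 111/17714 - 49765/47789 = -876232631/846534346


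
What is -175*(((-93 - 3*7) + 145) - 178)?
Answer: 25725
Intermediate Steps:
-175*(((-93 - 3*7) + 145) - 178) = -175*(((-93 - 21) + 145) - 178) = -175*((-114 + 145) - 178) = -175*(31 - 178) = -175*(-147) = 25725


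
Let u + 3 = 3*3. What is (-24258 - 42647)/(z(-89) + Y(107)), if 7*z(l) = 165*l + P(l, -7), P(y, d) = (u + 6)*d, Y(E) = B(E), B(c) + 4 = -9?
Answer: 93667/2972 ≈ 31.516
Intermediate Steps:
B(c) = -13 (B(c) = -4 - 9 = -13)
u = 6 (u = -3 + 3*3 = -3 + 9 = 6)
Y(E) = -13
P(y, d) = 12*d (P(y, d) = (6 + 6)*d = 12*d)
z(l) = -12 + 165*l/7 (z(l) = (165*l + 12*(-7))/7 = (165*l - 84)/7 = (-84 + 165*l)/7 = -12 + 165*l/7)
(-24258 - 42647)/(z(-89) + Y(107)) = (-24258 - 42647)/((-12 + (165/7)*(-89)) - 13) = -66905/((-12 - 14685/7) - 13) = -66905/(-14769/7 - 13) = -66905/(-14860/7) = -66905*(-7/14860) = 93667/2972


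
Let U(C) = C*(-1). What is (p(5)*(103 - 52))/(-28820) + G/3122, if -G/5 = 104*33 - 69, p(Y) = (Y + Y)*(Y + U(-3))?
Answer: -24867303/4498802 ≈ -5.5275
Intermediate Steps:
U(C) = -C
p(Y) = 2*Y*(3 + Y) (p(Y) = (Y + Y)*(Y - 1*(-3)) = (2*Y)*(Y + 3) = (2*Y)*(3 + Y) = 2*Y*(3 + Y))
G = -16815 (G = -5*(104*33 - 69) = -5*(3432 - 69) = -5*3363 = -16815)
(p(5)*(103 - 52))/(-28820) + G/3122 = ((2*5*(3 + 5))*(103 - 52))/(-28820) - 16815/3122 = ((2*5*8)*51)*(-1/28820) - 16815*1/3122 = (80*51)*(-1/28820) - 16815/3122 = 4080*(-1/28820) - 16815/3122 = -204/1441 - 16815/3122 = -24867303/4498802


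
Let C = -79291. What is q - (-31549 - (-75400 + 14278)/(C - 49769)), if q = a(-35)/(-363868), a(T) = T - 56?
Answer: 123465721667023/3913400340 ≈ 31549.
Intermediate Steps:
a(T) = -56 + T
q = 91/363868 (q = (-56 - 35)/(-363868) = -91*(-1/363868) = 91/363868 ≈ 0.00025009)
q - (-31549 - (-75400 + 14278)/(C - 49769)) = 91/363868 - (-31549 - (-75400 + 14278)/(-79291 - 49769)) = 91/363868 - (-31549 - (-61122)/(-129060)) = 91/363868 - (-31549 - (-61122)*(-1)/129060) = 91/363868 - (-31549 - 1*10187/21510) = 91/363868 - (-31549 - 10187/21510) = 91/363868 - 1*(-678629177/21510) = 91/363868 + 678629177/21510 = 123465721667023/3913400340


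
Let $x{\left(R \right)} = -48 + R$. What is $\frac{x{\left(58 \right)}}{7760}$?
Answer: $\frac{1}{776} \approx 0.0012887$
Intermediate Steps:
$\frac{x{\left(58 \right)}}{7760} = \frac{-48 + 58}{7760} = 10 \cdot \frac{1}{7760} = \frac{1}{776}$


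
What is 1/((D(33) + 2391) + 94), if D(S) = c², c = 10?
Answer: 1/2585 ≈ 0.00038685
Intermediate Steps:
D(S) = 100 (D(S) = 10² = 100)
1/((D(33) + 2391) + 94) = 1/((100 + 2391) + 94) = 1/(2491 + 94) = 1/2585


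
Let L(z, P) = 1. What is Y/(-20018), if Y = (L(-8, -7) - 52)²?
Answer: -2601/20018 ≈ -0.12993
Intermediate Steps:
Y = 2601 (Y = (1 - 52)² = (-51)² = 2601)
Y/(-20018) = 2601/(-20018) = 2601*(-1/20018) = -2601/20018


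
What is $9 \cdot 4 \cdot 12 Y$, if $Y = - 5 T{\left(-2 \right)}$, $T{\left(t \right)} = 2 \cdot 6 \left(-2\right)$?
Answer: $51840$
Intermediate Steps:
$T{\left(t \right)} = -24$ ($T{\left(t \right)} = 12 \left(-2\right) = -24$)
$Y = 120$ ($Y = \left(-5\right) \left(-24\right) = 120$)
$9 \cdot 4 \cdot 12 Y = 9 \cdot 4 \cdot 12 \cdot 120 = 36 \cdot 12 \cdot 120 = 432 \cdot 120 = 51840$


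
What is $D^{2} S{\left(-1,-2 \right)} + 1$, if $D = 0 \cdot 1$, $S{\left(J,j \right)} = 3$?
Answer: $1$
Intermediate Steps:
$D = 0$
$D^{2} S{\left(-1,-2 \right)} + 1 = 0^{2} \cdot 3 + 1 = 0 \cdot 3 + 1 = 0 + 1 = 1$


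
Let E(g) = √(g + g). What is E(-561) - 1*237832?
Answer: -237832 + I*√1122 ≈ -2.3783e+5 + 33.496*I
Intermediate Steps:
E(g) = √2*√g (E(g) = √(2*g) = √2*√g)
E(-561) - 1*237832 = √2*√(-561) - 1*237832 = √2*(I*√561) - 237832 = I*√1122 - 237832 = -237832 + I*√1122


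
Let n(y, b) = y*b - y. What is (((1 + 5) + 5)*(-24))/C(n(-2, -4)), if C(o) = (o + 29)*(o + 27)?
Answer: -88/481 ≈ -0.18295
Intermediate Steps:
n(y, b) = -y + b*y (n(y, b) = b*y - y = -y + b*y)
C(o) = (27 + o)*(29 + o) (C(o) = (29 + o)*(27 + o) = (27 + o)*(29 + o))
(((1 + 5) + 5)*(-24))/C(n(-2, -4)) = (((1 + 5) + 5)*(-24))/(783 + (-2*(-1 - 4))² + 56*(-2*(-1 - 4))) = ((6 + 5)*(-24))/(783 + (-2*(-5))² + 56*(-2*(-5))) = (11*(-24))/(783 + 10² + 56*10) = -264/(783 + 100 + 560) = -264/1443 = -264*1/1443 = -88/481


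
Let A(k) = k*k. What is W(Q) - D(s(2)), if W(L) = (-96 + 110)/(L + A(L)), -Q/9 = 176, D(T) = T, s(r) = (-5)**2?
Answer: -31343393/1253736 ≈ -25.000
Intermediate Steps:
s(r) = 25
Q = -1584 (Q = -9*176 = -1584)
A(k) = k**2
W(L) = 14/(L + L**2) (W(L) = (-96 + 110)/(L + L**2) = 14/(L + L**2))
W(Q) - D(s(2)) = 14/(-1584*(1 - 1584)) - 1*25 = 14*(-1/1584)/(-1583) - 25 = 14*(-1/1584)*(-1/1583) - 25 = 7/1253736 - 25 = -31343393/1253736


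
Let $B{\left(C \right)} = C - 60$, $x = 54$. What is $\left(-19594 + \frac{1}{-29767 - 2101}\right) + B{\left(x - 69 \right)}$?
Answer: $- \frac{626811693}{31868} \approx -19669.0$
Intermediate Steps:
$B{\left(C \right)} = -60 + C$
$\left(-19594 + \frac{1}{-29767 - 2101}\right) + B{\left(x - 69 \right)} = \left(-19594 + \frac{1}{-29767 - 2101}\right) + \left(-60 + \left(54 - 69\right)\right) = \left(-19594 + \frac{1}{-31868}\right) - 75 = \left(-19594 - \frac{1}{31868}\right) - 75 = - \frac{624421593}{31868} - 75 = - \frac{626811693}{31868}$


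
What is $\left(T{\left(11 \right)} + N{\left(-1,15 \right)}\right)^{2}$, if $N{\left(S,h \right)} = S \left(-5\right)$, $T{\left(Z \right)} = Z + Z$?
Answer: $729$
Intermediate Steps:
$T{\left(Z \right)} = 2 Z$
$N{\left(S,h \right)} = - 5 S$
$\left(T{\left(11 \right)} + N{\left(-1,15 \right)}\right)^{2} = \left(2 \cdot 11 - -5\right)^{2} = \left(22 + 5\right)^{2} = 27^{2} = 729$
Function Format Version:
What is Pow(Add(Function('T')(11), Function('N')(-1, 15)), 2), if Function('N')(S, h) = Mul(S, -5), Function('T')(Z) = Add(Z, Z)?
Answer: 729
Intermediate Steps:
Function('T')(Z) = Mul(2, Z)
Function('N')(S, h) = Mul(-5, S)
Pow(Add(Function('T')(11), Function('N')(-1, 15)), 2) = Pow(Add(Mul(2, 11), Mul(-5, -1)), 2) = Pow(Add(22, 5), 2) = Pow(27, 2) = 729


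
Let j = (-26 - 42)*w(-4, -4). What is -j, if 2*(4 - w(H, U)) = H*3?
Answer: 680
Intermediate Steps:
w(H, U) = 4 - 3*H/2 (w(H, U) = 4 - H*3/2 = 4 - 3*H/2)
j = -680 (j = (-26 - 42)*(4 - 3/2*(-4)) = -68*(4 + 6) = -68*10 = -680)
-j = -1*(-680) = 680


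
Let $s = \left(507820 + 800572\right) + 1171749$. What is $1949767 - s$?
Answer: $-530374$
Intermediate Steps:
$s = 2480141$ ($s = 1308392 + 1171749 = 2480141$)
$1949767 - s = 1949767 - 2480141 = -530374$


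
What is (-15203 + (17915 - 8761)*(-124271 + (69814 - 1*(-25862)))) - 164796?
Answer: -261938629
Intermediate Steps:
(-15203 + (17915 - 8761)*(-124271 + (69814 - 1*(-25862)))) - 164796 = (-15203 + 9154*(-124271 + (69814 + 25862))) - 164796 = (-15203 + 9154*(-124271 + 95676)) - 164796 = (-15203 + 9154*(-28595)) - 164796 = (-15203 - 261758630) - 164796 = -261773833 - 164796 = -261938629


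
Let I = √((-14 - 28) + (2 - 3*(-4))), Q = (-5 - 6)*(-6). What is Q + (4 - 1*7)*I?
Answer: 66 - 6*I*√7 ≈ 66.0 - 15.875*I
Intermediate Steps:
Q = 66 (Q = -11*(-6) = 66)
I = 2*I*√7 (I = √(-42 + (2 + 12)) = √(-42 + 14) = √(-28) = 2*I*√7 ≈ 5.2915*I)
Q + (4 - 1*7)*I = 66 + (4 - 1*7)*(2*I*√7) = 66 + (4 - 7)*(2*I*√7) = 66 - 6*I*√7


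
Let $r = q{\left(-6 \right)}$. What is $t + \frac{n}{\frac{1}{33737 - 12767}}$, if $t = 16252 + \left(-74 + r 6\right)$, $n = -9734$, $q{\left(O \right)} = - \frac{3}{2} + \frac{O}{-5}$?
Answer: $- \frac{1020529019}{5} \approx -2.0411 \cdot 10^{8}$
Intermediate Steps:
$q{\left(O \right)} = - \frac{3}{2} - \frac{O}{5}$ ($q{\left(O \right)} = \left(-3\right) \frac{1}{2} + O \left(- \frac{1}{5}\right) = - \frac{3}{2} - \frac{O}{5}$)
$r = - \frac{3}{10}$ ($r = - \frac{3}{2} - - \frac{6}{5} = - \frac{3}{2} + \frac{6}{5} = - \frac{3}{10} \approx -0.3$)
$t = \frac{80881}{5}$ ($t = 16252 - \frac{379}{5} = \frac{80881}{5} \approx 16176.0$)
$t + \frac{n}{\frac{1}{33737 - 12767}} = \frac{80881}{5} - \frac{9734}{\frac{1}{33737 - 12767}} = \frac{80881}{5} - \frac{9734}{\frac{1}{20970}} = \frac{80881}{5} - 9734 \frac{1}{\frac{1}{20970}} = \frac{80881}{5} - 204121980 = - \frac{1020529019}{5}$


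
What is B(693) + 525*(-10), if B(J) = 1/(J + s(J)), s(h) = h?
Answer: -7276499/1386 ≈ -5250.0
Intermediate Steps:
B(J) = 1/(2*J) (B(J) = 1/(J + J) = 1/(2*J))
B(693) + 525*(-10) = (½)/693 + 525*(-10) = (½)*(1/693) - 5250 = 1/1386 - 5250 = -7276499/1386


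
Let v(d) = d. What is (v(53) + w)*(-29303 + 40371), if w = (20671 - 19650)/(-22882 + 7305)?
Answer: 9126230080/15577 ≈ 5.8588e+5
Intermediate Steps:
w = -1021/15577 (w = 1021/(-15577) = 1021*(-1/15577) = -1021/15577 ≈ -0.065545)
(v(53) + w)*(-29303 + 40371) = (53 - 1021/15577)*(-29303 + 40371) = (824560/15577)*11068 = 9126230080/15577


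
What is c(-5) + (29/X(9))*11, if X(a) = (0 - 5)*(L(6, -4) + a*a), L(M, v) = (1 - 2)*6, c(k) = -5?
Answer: -2194/375 ≈ -5.8507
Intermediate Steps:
L(M, v) = -6 (L(M, v) = -1*6 = -6)
X(a) = 30 - 5*a² (X(a) = (0 - 5)*(-6 + a*a) = -5*(-6 + a²) = 30 - 5*a²)
c(-5) + (29/X(9))*11 = -5 + (29/(30 - 5*9²))*11 = -5 + (29/(30 - 5*81))*11 = -5 + (29/(30 - 405))*11 = -5 + (29/(-375))*11 = -5 + (29*(-1/375))*11 = -5 - 29/375*11 = -5 - 319/375 = -2194/375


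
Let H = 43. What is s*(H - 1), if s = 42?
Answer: 1764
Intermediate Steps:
s*(H - 1) = 42*(43 - 1) = 42*42 = 1764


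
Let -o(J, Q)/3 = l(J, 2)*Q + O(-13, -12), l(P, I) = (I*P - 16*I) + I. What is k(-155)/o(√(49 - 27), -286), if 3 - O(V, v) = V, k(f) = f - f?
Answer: 0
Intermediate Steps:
k(f) = 0
O(V, v) = 3 - V
l(P, I) = -15*I + I*P (l(P, I) = (-16*I + I*P) + I = -15*I + I*P)
o(J, Q) = -48 - 3*Q*(-30 + 2*J) (o(J, Q) = -3*((2*(-15 + J))*Q + (3 - 1*(-13))) = -3*((-30 + 2*J)*Q + (3 + 13)) = -3*(Q*(-30 + 2*J) + 16) = -3*(16 + Q*(-30 + 2*J)) = -48 - 3*Q*(-30 + 2*J))
k(-155)/o(√(49 - 27), -286) = 0/(-48 - 6*(-286)*(-15 + √(49 - 27))) = 0/(-48 - 6*(-286)*(-15 + √22)) = 0/(-48 + (-25740 + 1716*√22)) = 0/(-25788 + 1716*√22) = 0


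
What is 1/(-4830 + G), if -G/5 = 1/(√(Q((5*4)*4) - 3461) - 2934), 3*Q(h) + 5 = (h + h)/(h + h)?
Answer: -8319013576/40180821400865 - I*√31161/120542464202595 ≈ -0.00020704 - 1.4644e-12*I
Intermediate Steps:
Q(h) = -4/3 (Q(h) = -5/3 + ((h + h)/(h + h))/3 = -5/3 + ((2*h)/((2*h)))/3 = -5/3 + ((2*h)*(1/(2*h)))/3 = -5/3 + (⅓)*1 = -5/3 + ⅓ = -4/3)
G = -5/(-2934 + I*√31161/3) (G = -5/(√(-4/3 - 3461) - 2934) = -5/(√(-10387/3) - 2934) = -5/(I*√31161/3 - 2934) = -5/(-2934 + I*√31161/3) ≈ 0.0017035 + 3.4163e-5*I)
1/(-4830 + G) = 1/(-4830 + (8802/5167091 + I*√31161/5167091)) = 1/(-24957040728/5167091 + I*√31161/5167091)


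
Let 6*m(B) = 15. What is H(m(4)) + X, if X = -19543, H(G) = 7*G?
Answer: -39051/2 ≈ -19526.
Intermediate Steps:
m(B) = 5/2 (m(B) = (⅙)*15 = 5/2)
H(m(4)) + X = 7*(5/2) - 19543 = 35/2 - 19543 = -39051/2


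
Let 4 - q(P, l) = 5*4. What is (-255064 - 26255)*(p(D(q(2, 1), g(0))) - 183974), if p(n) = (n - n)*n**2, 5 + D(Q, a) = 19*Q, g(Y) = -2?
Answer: 51755381706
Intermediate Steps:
q(P, l) = -16 (q(P, l) = 4 - 5*4 = 4 - 1*20 = 4 - 20 = -16)
D(Q, a) = -5 + 19*Q
p(n) = 0 (p(n) = 0*n**2 = 0)
(-255064 - 26255)*(p(D(q(2, 1), g(0))) - 183974) = (-255064 - 26255)*(0 - 183974) = -281319*(-183974) = 51755381706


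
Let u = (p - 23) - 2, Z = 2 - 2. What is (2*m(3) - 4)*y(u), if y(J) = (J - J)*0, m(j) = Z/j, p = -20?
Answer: 0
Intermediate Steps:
Z = 0
m(j) = 0 (m(j) = 0/j = 0)
u = -45 (u = (-20 - 23) - 2 = -43 - 2 = -45)
y(J) = 0 (y(J) = 0*0 = 0)
(2*m(3) - 4)*y(u) = (2*0 - 4)*0 = (0 - 4)*0 = -4*0 = 0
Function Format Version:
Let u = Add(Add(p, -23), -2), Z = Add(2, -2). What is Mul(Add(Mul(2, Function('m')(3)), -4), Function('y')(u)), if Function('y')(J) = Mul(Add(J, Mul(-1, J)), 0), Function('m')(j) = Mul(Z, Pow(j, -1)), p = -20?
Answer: 0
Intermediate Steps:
Z = 0
Function('m')(j) = 0 (Function('m')(j) = Mul(0, Pow(j, -1)) = 0)
u = -45 (u = Add(Add(-20, -23), -2) = Add(-43, -2) = -45)
Function('y')(J) = 0 (Function('y')(J) = Mul(0, 0) = 0)
Mul(Add(Mul(2, Function('m')(3)), -4), Function('y')(u)) = Mul(Add(Mul(2, 0), -4), 0) = Mul(Add(0, -4), 0) = Mul(-4, 0) = 0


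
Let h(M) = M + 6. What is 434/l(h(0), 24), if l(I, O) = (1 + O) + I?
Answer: 14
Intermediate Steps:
h(M) = 6 + M
l(I, O) = 1 + I + O
434/l(h(0), 24) = 434/(1 + (6 + 0) + 24) = 434/(1 + 6 + 24) = 434/31 = 434*(1/31) = 14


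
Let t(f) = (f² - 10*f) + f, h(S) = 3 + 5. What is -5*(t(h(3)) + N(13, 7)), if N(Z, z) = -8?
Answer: 80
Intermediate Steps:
h(S) = 8
t(f) = f² - 9*f
-5*(t(h(3)) + N(13, 7)) = -5*(8*(-9 + 8) - 8) = -5*(8*(-1) - 8) = -5*(-8 - 8) = -5*(-16) = 80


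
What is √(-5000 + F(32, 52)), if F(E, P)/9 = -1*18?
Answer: I*√5162 ≈ 71.847*I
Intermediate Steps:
F(E, P) = -162 (F(E, P) = 9*(-1*18) = 9*(-18) = -162)
√(-5000 + F(32, 52)) = √(-5000 - 162) = √(-5162) = I*√5162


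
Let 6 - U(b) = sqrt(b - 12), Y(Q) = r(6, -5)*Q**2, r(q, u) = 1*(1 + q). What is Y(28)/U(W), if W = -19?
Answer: 32928/67 + 5488*I*sqrt(31)/67 ≈ 491.46 + 456.06*I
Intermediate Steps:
r(q, u) = 1 + q
Y(Q) = 7*Q**2 (Y(Q) = (1 + 6)*Q**2 = 7*Q**2)
U(b) = 6 - sqrt(-12 + b) (U(b) = 6 - sqrt(b - 12) = 6 - sqrt(-12 + b))
Y(28)/U(W) = (7*28**2)/(6 - sqrt(-12 - 19)) = (7*784)/(6 - sqrt(-31)) = 5488/(6 - I*sqrt(31))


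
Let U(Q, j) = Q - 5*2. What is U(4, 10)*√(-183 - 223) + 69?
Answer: 69 - 6*I*√406 ≈ 69.0 - 120.9*I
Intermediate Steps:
U(Q, j) = -10 + Q (U(Q, j) = Q - 10 = -10 + Q)
U(4, 10)*√(-183 - 223) + 69 = (-10 + 4)*√(-183 - 223) + 69 = -6*I*√406 + 69 = 69 - 6*I*√406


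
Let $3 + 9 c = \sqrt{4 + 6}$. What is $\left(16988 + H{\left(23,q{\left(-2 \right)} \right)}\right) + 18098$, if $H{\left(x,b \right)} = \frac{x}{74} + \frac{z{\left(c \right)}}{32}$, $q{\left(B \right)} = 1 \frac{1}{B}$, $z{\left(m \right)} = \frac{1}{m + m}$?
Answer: $\frac{83085383}{2368} + \frac{9 \sqrt{10}}{64} \approx 35087.0$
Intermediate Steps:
$c = - \frac{1}{3} + \frac{\sqrt{10}}{9}$ ($c = - \frac{1}{3} + \frac{\sqrt{4 + 6}}{9} = - \frac{1}{3} + \frac{\sqrt{10}}{9} \approx 0.018031$)
$z{\left(m \right)} = \frac{1}{2 m}$
$q{\left(B \right)} = \frac{1}{B}$
$H{\left(x,b \right)} = \frac{1}{64 \left(- \frac{1}{3} + \frac{\sqrt{10}}{9}\right)} + \frac{x}{74}$ ($H{\left(x,b \right)} = \frac{x}{74} + \frac{\frac{1}{2} \frac{1}{- \frac{1}{3} + \frac{\sqrt{10}}{9}}}{32} = x \frac{1}{74} + \frac{1}{2 \left(- \frac{1}{3} + \frac{\sqrt{10}}{9}\right)} \frac{1}{32} = \frac{x}{74} + \frac{1}{64 \left(- \frac{1}{3} + \frac{\sqrt{10}}{9}\right)} = \frac{1}{64 \left(- \frac{1}{3} + \frac{\sqrt{10}}{9}\right)} + \frac{x}{74}$)
$\left(16988 + H{\left(23,q{\left(-2 \right)} \right)}\right) + 18098 = \left(16988 + \left(\frac{27}{64} + \frac{1}{74} \cdot 23 + \frac{9 \sqrt{10}}{64}\right)\right) + 18098 = \left(16988 + \left(\frac{27}{64} + \frac{23}{74} + \frac{9 \sqrt{10}}{64}\right)\right) + 18098 = \left(16988 + \left(\frac{1735}{2368} + \frac{9 \sqrt{10}}{64}\right)\right) + 18098 = \left(\frac{40229319}{2368} + \frac{9 \sqrt{10}}{64}\right) + 18098 = \frac{83085383}{2368} + \frac{9 \sqrt{10}}{64}$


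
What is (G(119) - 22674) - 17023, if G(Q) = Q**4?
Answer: 200494224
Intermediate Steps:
(G(119) - 22674) - 17023 = (119**4 - 22674) - 17023 = (200533921 - 22674) - 17023 = 200511247 - 17023 = 200494224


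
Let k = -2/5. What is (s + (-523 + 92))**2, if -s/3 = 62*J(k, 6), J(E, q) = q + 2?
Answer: 3682561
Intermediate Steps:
k = -2/5 (k = -2*1/5 = -2/5 ≈ -0.40000)
J(E, q) = 2 + q
s = -1488 (s = -186*(2 + 6) = -186*8 = -3*496 = -1488)
(s + (-523 + 92))**2 = (-1488 + (-523 + 92))**2 = (-1488 - 431)**2 = (-1919)**2 = 3682561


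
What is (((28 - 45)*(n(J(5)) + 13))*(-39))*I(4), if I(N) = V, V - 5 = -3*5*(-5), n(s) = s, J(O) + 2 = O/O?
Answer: 636480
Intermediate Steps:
J(O) = -1 (J(O) = -2 + O/O = -2 + 1 = -1)
V = 80 (V = 5 - 3*5*(-5) = 5 - 15*(-5) = 5 + 75 = 80)
I(N) = 80
(((28 - 45)*(n(J(5)) + 13))*(-39))*I(4) = (((28 - 45)*(-1 + 13))*(-39))*80 = (-17*12*(-39))*80 = -204*(-39)*80 = 7956*80 = 636480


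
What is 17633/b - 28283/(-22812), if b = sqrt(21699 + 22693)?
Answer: 28283/22812 + 17633*sqrt(11098)/22196 ≈ 84.930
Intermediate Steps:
b = 2*sqrt(11098) (b = sqrt(44392) = 2*sqrt(11098) ≈ 210.69)
17633/b - 28283/(-22812) = 17633/((2*sqrt(11098))) - 28283/(-22812) = 17633*(sqrt(11098)/22196) - 28283*(-1/22812) = 17633*sqrt(11098)/22196 + 28283/22812 = 28283/22812 + 17633*sqrt(11098)/22196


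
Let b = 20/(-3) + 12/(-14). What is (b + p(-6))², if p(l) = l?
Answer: 80656/441 ≈ 182.89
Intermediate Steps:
b = -158/21 (b = 20*(-⅓) + 12*(-1/14) = -20/3 - 6/7 = -158/21 ≈ -7.5238)
(b + p(-6))² = (-158/21 - 6)² = (-284/21)² = 80656/441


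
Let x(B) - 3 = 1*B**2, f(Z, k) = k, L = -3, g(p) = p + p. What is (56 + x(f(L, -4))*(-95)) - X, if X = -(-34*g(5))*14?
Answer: -6509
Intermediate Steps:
g(p) = 2*p
x(B) = 3 + B**2 (x(B) = 3 + 1*B**2 = 3 + B**2)
X = 4760 (X = -(-68*5)*14 = -(-34*10)*14 = -(-340)*14 = -1*(-4760) = 4760)
(56 + x(f(L, -4))*(-95)) - X = (56 + (3 + (-4)**2)*(-95)) - 1*4760 = (56 + (3 + 16)*(-95)) - 4760 = (56 + 19*(-95)) - 4760 = (56 - 1805) - 4760 = -1749 - 4760 = -6509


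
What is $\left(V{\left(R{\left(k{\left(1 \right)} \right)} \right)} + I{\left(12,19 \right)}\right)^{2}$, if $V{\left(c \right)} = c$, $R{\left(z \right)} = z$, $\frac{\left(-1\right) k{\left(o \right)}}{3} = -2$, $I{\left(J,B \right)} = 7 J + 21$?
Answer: $12321$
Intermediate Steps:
$I{\left(J,B \right)} = 21 + 7 J$
$k{\left(o \right)} = 6$ ($k{\left(o \right)} = \left(-3\right) \left(-2\right) = 6$)
$\left(V{\left(R{\left(k{\left(1 \right)} \right)} \right)} + I{\left(12,19 \right)}\right)^{2} = \left(6 + \left(21 + 7 \cdot 12\right)\right)^{2} = \left(6 + \left(21 + 84\right)\right)^{2} = \left(6 + 105\right)^{2} = 111^{2} = 12321$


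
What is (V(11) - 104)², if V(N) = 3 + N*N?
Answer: 400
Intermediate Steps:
V(N) = 3 + N²
(V(11) - 104)² = ((3 + 11²) - 104)² = ((3 + 121) - 104)² = (124 - 104)² = 20² = 400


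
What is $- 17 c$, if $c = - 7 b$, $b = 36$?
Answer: $4284$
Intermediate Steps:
$c = -252$ ($c = \left(-7\right) 36 = -252$)
$- 17 c = \left(-17\right) \left(-252\right) = 4284$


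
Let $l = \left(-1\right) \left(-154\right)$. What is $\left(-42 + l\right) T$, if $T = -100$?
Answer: $-11200$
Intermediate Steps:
$l = 154$
$\left(-42 + l\right) T = \left(-42 + 154\right) \left(-100\right) = 112 \left(-100\right) = -11200$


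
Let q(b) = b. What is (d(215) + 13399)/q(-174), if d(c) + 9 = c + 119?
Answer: -6862/87 ≈ -78.874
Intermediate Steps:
d(c) = 110 + c (d(c) = -9 + (c + 119) = -9 + (119 + c) = 110 + c)
(d(215) + 13399)/q(-174) = ((110 + 215) + 13399)/(-174) = (325 + 13399)*(-1/174) = 13724*(-1/174) = -6862/87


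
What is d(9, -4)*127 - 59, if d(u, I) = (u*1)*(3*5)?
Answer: 17086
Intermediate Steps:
d(u, I) = 15*u (d(u, I) = u*15 = 15*u)
d(9, -4)*127 - 59 = (15*9)*127 - 59 = 135*127 - 59 = 17145 - 59 = 17086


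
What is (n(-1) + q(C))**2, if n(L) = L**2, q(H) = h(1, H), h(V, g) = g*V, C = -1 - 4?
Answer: 16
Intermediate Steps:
C = -5
h(V, g) = V*g
q(H) = H (q(H) = 1*H = H)
(n(-1) + q(C))**2 = ((-1)**2 - 5)**2 = (1 - 5)**2 = (-4)**2 = 16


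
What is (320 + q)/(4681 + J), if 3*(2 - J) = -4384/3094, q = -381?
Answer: -283101/21735995 ≈ -0.013025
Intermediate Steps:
J = 11474/4641 (J = 2 - (-4384)/(3*3094) = 2 - ⅓*(-2192/1547) = 2 + 2192/4641 = 11474/4641 ≈ 2.4723)
(320 + q)/(4681 + J) = (320 - 381)/(4681 + 11474/4641) = -61/21735995/4641 = -61*4641/21735995 = -283101/21735995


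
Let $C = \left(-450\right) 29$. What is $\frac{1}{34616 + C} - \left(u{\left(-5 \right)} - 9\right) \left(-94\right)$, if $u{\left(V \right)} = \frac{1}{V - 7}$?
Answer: $- \frac{27620653}{32349} \approx -853.83$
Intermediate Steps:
$u{\left(V \right)} = \frac{1}{-7 + V}$
$C = -13050$
$\frac{1}{34616 + C} - \left(u{\left(-5 \right)} - 9\right) \left(-94\right) = \frac{1}{34616 - 13050} - \left(\frac{1}{-7 - 5} - 9\right) \left(-94\right) = \frac{1}{21566} - \left(\frac{1}{-12} - 9\right) \left(-94\right) = \frac{1}{21566} - \left(- \frac{1}{12} - 9\right) \left(-94\right) = \frac{1}{21566} - \left(- \frac{109}{12}\right) \left(-94\right) = \frac{1}{21566} - \frac{5123}{6} = - \frac{27620653}{32349}$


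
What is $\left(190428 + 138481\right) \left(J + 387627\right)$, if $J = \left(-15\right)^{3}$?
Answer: $126383941068$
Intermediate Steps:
$J = -3375$
$\left(190428 + 138481\right) \left(J + 387627\right) = \left(190428 + 138481\right) \left(-3375 + 387627\right) = 328909 \cdot 384252 = 126383941068$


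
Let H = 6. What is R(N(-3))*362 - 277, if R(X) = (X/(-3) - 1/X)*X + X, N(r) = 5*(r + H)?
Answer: -22359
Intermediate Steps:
N(r) = 30 + 5*r (N(r) = 5*(r + 6) = 5*(6 + r) = 30 + 5*r)
R(X) = X + X*(-1/X - X/3) (R(X) = (X*(-1/3) - 1/X)*X + X = (-X/3 - 1/X)*X + X = (-1/X - X/3)*X + X = X*(-1/X - X/3) + X = X + X*(-1/X - X/3))
R(N(-3))*362 - 277 = (-1 + (30 + 5*(-3)) - (30 + 5*(-3))**2/3)*362 - 277 = (-1 + (30 - 15) - (30 - 15)**2/3)*362 - 277 = (-1 + 15 - 1/3*15**2)*362 - 277 = (-1 + 15 - 1/3*225)*362 - 277 = (-1 + 15 - 75)*362 - 277 = -61*362 - 277 = -22082 - 277 = -22359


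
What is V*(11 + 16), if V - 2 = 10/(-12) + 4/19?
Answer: 1413/38 ≈ 37.184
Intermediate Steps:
V = 157/114 (V = 2 + (10/(-12) + 4/19) = 2 + (10*(-1/12) + 4*(1/19)) = 2 + (-⅚ + 4/19) = 2 - 71/114 = 157/114 ≈ 1.3772)
V*(11 + 16) = 157*(11 + 16)/114 = (157/114)*27 = 1413/38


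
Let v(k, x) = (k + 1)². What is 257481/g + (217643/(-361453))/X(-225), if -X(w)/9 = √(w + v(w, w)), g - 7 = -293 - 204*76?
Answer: -257481/15790 + 217643*√49951/162494449227 ≈ -16.306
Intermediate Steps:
g = -15790 (g = 7 + (-293 - 204*76) = 7 + (-293 - 15504) = 7 - 15797 = -15790)
v(k, x) = (1 + k)²
X(w) = -9*√(w + (1 + w)²)
257481/g + (217643/(-361453))/X(-225) = 257481/(-15790) + (217643/(-361453))/((-9*√(-225 + (1 - 225)²))) = 257481*(-1/15790) + (217643*(-1/361453))/((-9*√(-225 + (-224)²))) = -257481/15790 - 217643*(-1/(9*√(-225 + 50176)))/361453 = -257481/15790 - 217643*(-√49951/449559)/361453 = -257481/15790 - (-217643)*√49951/162494449227 = -257481/15790 + 217643*√49951/162494449227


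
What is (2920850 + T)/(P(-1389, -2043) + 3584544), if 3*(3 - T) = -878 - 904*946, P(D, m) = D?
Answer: 3206207/3583155 ≈ 0.89480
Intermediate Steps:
T = 285357 (T = 3 - (-878 - 904*946)/3 = 3 - (-878 - 855184)/3 = 3 - ⅓*(-856062) = 3 + 285354 = 285357)
(2920850 + T)/(P(-1389, -2043) + 3584544) = (2920850 + 285357)/(-1389 + 3584544) = 3206207/3583155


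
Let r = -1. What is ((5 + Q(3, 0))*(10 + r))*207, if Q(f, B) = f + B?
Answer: 14904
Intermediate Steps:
Q(f, B) = B + f
((5 + Q(3, 0))*(10 + r))*207 = ((5 + (0 + 3))*(10 - 1))*207 = ((5 + 3)*9)*207 = (8*9)*207 = 72*207 = 14904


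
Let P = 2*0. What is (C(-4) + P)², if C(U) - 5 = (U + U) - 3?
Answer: 36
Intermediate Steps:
P = 0
C(U) = 2 + 2*U (C(U) = 5 + ((U + U) - 3) = 5 + (2*U - 3) = 5 + (-3 + 2*U) = 2 + 2*U)
(C(-4) + P)² = ((2 + 2*(-4)) + 0)² = ((2 - 8) + 0)² = (-6 + 0)² = (-6)² = 36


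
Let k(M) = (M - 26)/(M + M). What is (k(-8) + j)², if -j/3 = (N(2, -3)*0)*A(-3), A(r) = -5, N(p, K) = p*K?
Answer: 289/64 ≈ 4.5156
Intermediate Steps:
N(p, K) = K*p
k(M) = (-26 + M)/(2*M) (k(M) = (-26 + M)/((2*M)) = (-26 + M)*(1/(2*M)) = (-26 + M)/(2*M))
j = 0 (j = -3*-3*2*0*(-5) = -3*(-6*0)*(-5) = -0*(-5) = -3*0 = 0)
(k(-8) + j)² = ((½)*(-26 - 8)/(-8) + 0)² = ((½)*(-⅛)*(-34) + 0)² = (17/8 + 0)² = (17/8)² = 289/64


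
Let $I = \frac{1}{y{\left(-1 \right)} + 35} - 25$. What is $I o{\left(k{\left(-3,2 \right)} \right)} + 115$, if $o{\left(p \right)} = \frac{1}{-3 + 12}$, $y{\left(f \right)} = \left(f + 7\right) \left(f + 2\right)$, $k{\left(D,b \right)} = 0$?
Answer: $\frac{41411}{369} \approx 112.22$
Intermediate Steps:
$y{\left(f \right)} = \left(2 + f\right) \left(7 + f\right)$ ($y{\left(f \right)} = \left(7 + f\right) \left(2 + f\right) = \left(2 + f\right) \left(7 + f\right)$)
$o{\left(p \right)} = \frac{1}{9}$
$I = - \frac{1024}{41}$ ($I = \frac{1}{\left(14 + \left(-1\right)^{2} + 9 \left(-1\right)\right) + 35} - 25 = \frac{1}{\left(14 + 1 - 9\right) + 35} - 25 = \frac{1}{6 + 35} - 25 = \frac{1}{41} - 25 = - \frac{1024}{41} \approx -24.976$)
$I o{\left(k{\left(-3,2 \right)} \right)} + 115 = \left(- \frac{1024}{41}\right) \frac{1}{9} + 115 = - \frac{1024}{369} + 115 = \frac{41411}{369}$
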